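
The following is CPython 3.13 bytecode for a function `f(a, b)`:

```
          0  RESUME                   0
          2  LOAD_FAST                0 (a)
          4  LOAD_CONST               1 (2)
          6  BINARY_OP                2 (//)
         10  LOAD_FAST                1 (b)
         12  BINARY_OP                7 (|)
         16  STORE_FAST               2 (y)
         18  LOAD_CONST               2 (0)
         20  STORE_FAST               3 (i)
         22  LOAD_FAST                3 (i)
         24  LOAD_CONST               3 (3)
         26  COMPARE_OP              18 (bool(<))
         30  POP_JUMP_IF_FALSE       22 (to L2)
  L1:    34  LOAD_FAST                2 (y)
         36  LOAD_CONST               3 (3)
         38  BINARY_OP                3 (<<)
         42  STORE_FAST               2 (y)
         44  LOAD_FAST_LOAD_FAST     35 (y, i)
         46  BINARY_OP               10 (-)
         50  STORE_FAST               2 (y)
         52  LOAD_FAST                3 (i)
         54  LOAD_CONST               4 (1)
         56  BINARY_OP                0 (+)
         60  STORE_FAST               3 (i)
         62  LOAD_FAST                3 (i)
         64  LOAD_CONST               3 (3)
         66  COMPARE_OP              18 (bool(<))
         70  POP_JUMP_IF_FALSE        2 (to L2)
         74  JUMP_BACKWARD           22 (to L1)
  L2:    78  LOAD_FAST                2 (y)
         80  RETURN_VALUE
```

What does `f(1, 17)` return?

LOAD_FAST a → push 1. Stack: [1]
LOAD_CONST → push 2. Stack: [1, 2]
BINARY_OP // → 1 // 2 = 0. Stack: [0]
LOAD_FAST b → push 17. Stack: [0, 17]
BINARY_OP | → 0 | 17 = 17. Stack: [17]
STORE_FAST y → y=17. Stack: []
LOAD_CONST → push 0. Stack: [0]
STORE_FAST i → i=0. Stack: []
LOAD_FAST i → push 0. Stack: [0]
LOAD_CONST → push 3. Stack: [0, 3]
COMPARE_OP bool(<) → 0 vs 3 = True. Stack: [True]
POP_JUMP_IF_FALSE → pop True; no jump. Stack: []
LOAD_FAST y → push 17. Stack: [17]
LOAD_CONST → push 3. Stack: [17, 3]
BINARY_OP << → 17 << 3 = 136. Stack: [136]
STORE_FAST y → y=136. Stack: []
LOAD_FAST_LOAD_FAST y,i → push 136,0. Stack: [136, 0]
BINARY_OP - → 136 - 0 = 136. Stack: [136]
STORE_FAST y → y=136. Stack: []
LOAD_FAST i → push 0. Stack: [0]
LOAD_CONST → push 1. Stack: [0, 1]
BINARY_OP + → 0 + 1 = 1. Stack: [1]
STORE_FAST i → i=1. Stack: []
LOAD_FAST i → push 1. Stack: [1]
LOAD_CONST → push 3. Stack: [1, 3]
COMPARE_OP bool(<) → 1 vs 3 = True. Stack: [True]
POP_JUMP_IF_FALSE → pop True; no jump. Stack: []
LOAD_FAST y → push 136. Stack: [136]
LOAD_CONST → push 3. Stack: [136, 3]
BINARY_OP << → 136 << 3 = 1088. Stack: [1088]
STORE_FAST y → y=1088. Stack: []
LOAD_FAST_LOAD_FAST y,i → push 1088,1. Stack: [1088, 1]
BINARY_OP - → 1088 - 1 = 1087. Stack: [1087]
STORE_FAST y → y=1087. Stack: []
LOAD_FAST i → push 1. Stack: [1]
LOAD_CONST → push 1. Stack: [1, 1]
BINARY_OP + → 1 + 1 = 2. Stack: [2]
STORE_FAST i → i=2. Stack: []
LOAD_FAST i → push 2. Stack: [2]
LOAD_CONST → push 3. Stack: [2, 3]
COMPARE_OP bool(<) → 2 vs 3 = True. Stack: [True]
POP_JUMP_IF_FALSE → pop True; no jump. Stack: []
LOAD_FAST y → push 1087. Stack: [1087]
LOAD_CONST → push 3. Stack: [1087, 3]
BINARY_OP << → 1087 << 3 = 8696. Stack: [8696]
STORE_FAST y → y=8696. Stack: []
LOAD_FAST_LOAD_FAST y,i → push 8696,2. Stack: [8696, 2]
BINARY_OP - → 8696 - 2 = 8694. Stack: [8694]
STORE_FAST y → y=8694. Stack: []
LOAD_FAST i → push 2. Stack: [2]
LOAD_CONST → push 1. Stack: [2, 1]
BINARY_OP + → 2 + 1 = 3. Stack: [3]
STORE_FAST i → i=3. Stack: []
LOAD_FAST i → push 3. Stack: [3]
LOAD_CONST → push 3. Stack: [3, 3]
COMPARE_OP bool(<) → 3 vs 3 = False. Stack: [False]
POP_JUMP_IF_FALSE → pop False; jump. Stack: []
LOAD_FAST y → push 8694. Stack: [8694]
RETURN_VALUE → return 8694.

8694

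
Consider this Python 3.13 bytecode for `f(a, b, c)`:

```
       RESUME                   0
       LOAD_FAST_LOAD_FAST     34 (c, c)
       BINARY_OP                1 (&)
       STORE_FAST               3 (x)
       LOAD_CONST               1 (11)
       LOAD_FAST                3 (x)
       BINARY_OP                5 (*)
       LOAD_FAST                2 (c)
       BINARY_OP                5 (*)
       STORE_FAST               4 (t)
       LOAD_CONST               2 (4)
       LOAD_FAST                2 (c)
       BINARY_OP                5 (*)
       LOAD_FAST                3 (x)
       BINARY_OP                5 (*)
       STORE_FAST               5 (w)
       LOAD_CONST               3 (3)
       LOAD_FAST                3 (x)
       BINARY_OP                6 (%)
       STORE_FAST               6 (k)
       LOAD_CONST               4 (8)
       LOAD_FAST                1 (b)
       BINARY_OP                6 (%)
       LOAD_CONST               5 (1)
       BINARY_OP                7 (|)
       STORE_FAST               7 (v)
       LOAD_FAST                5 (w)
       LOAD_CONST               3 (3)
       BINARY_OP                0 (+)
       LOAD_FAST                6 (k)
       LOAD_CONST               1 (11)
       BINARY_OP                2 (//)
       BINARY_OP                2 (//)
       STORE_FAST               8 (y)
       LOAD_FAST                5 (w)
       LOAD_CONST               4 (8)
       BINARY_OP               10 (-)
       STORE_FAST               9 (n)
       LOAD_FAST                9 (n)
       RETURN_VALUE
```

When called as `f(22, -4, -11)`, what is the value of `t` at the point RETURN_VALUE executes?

LOAD_FAST_LOAD_FAST c,c → push -11,-11. Stack: [-11, -11]
BINARY_OP & → -11 & -11 = -11. Stack: [-11]
STORE_FAST x → x=-11. Stack: []
LOAD_CONST → push 11. Stack: [11]
LOAD_FAST x → push -11. Stack: [11, -11]
BINARY_OP * → 11 * -11 = -121. Stack: [-121]
LOAD_FAST c → push -11. Stack: [-121, -11]
BINARY_OP * → -121 * -11 = 1331. Stack: [1331]
STORE_FAST t → t=1331. Stack: []
LOAD_CONST → push 4. Stack: [4]
LOAD_FAST c → push -11. Stack: [4, -11]
BINARY_OP * → 4 * -11 = -44. Stack: [-44]
LOAD_FAST x → push -11. Stack: [-44, -11]
BINARY_OP * → -44 * -11 = 484. Stack: [484]
STORE_FAST w → w=484. Stack: []
LOAD_CONST → push 3. Stack: [3]
LOAD_FAST x → push -11. Stack: [3, -11]
BINARY_OP % → 3 % -11 = -8. Stack: [-8]
STORE_FAST k → k=-8. Stack: []
LOAD_CONST → push 8. Stack: [8]
LOAD_FAST b → push -4. Stack: [8, -4]
BINARY_OP % → 8 % -4 = 0. Stack: [0]
LOAD_CONST → push 1. Stack: [0, 1]
BINARY_OP | → 0 | 1 = 1. Stack: [1]
STORE_FAST v → v=1. Stack: []
LOAD_FAST w → push 484. Stack: [484]
LOAD_CONST → push 3. Stack: [484, 3]
BINARY_OP + → 484 + 3 = 487. Stack: [487]
LOAD_FAST k → push -8. Stack: [487, -8]
LOAD_CONST → push 11. Stack: [487, -8, 11]
BINARY_OP // → -8 // 11 = -1. Stack: [487, -1]
BINARY_OP // → 487 // -1 = -487. Stack: [-487]
STORE_FAST y → y=-487. Stack: []
LOAD_FAST w → push 484. Stack: [484]
LOAD_CONST → push 8. Stack: [484, 8]
BINARY_OP - → 484 - 8 = 476. Stack: [476]
STORE_FAST n → n=476. Stack: []
LOAD_FAST n → push 476. Stack: [476]
RETURN_VALUE → return 476.

1331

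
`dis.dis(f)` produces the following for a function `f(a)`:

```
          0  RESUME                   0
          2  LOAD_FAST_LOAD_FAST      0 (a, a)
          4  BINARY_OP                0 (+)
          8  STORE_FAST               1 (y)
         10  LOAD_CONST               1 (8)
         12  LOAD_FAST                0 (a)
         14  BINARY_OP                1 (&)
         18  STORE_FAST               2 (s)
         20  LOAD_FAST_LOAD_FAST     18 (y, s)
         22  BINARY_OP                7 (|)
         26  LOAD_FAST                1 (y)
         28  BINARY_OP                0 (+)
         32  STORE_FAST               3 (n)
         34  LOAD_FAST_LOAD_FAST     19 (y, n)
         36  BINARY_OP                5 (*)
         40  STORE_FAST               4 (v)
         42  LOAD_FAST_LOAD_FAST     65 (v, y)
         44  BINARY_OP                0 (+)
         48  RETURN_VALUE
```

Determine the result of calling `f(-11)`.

LOAD_FAST_LOAD_FAST a,a → push -11,-11. Stack: [-11, -11]
BINARY_OP + → -11 + -11 = -22. Stack: [-22]
STORE_FAST y → y=-22. Stack: []
LOAD_CONST → push 8. Stack: [8]
LOAD_FAST a → push -11. Stack: [8, -11]
BINARY_OP & → 8 & -11 = 0. Stack: [0]
STORE_FAST s → s=0. Stack: []
LOAD_FAST_LOAD_FAST y,s → push -22,0. Stack: [-22, 0]
BINARY_OP | → -22 | 0 = -22. Stack: [-22]
LOAD_FAST y → push -22. Stack: [-22, -22]
BINARY_OP + → -22 + -22 = -44. Stack: [-44]
STORE_FAST n → n=-44. Stack: []
LOAD_FAST_LOAD_FAST y,n → push -22,-44. Stack: [-22, -44]
BINARY_OP * → -22 * -44 = 968. Stack: [968]
STORE_FAST v → v=968. Stack: []
LOAD_FAST_LOAD_FAST v,y → push 968,-22. Stack: [968, -22]
BINARY_OP + → 968 + -22 = 946. Stack: [946]
RETURN_VALUE → return 946.

946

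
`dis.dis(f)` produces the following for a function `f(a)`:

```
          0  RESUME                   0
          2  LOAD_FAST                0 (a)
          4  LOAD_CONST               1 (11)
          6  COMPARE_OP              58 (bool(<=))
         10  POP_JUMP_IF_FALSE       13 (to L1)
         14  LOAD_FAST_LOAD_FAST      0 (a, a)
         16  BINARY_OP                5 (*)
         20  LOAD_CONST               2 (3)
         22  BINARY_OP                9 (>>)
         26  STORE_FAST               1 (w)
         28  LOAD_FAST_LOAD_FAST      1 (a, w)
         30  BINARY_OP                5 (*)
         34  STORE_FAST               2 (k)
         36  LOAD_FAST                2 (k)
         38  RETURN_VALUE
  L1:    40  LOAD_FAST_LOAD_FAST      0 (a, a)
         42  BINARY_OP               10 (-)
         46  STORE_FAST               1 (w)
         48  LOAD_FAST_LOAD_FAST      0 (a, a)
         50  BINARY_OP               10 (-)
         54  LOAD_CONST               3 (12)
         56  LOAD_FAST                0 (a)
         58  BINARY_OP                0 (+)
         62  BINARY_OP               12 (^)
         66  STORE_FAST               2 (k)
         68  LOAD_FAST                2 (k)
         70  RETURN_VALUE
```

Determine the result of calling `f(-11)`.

LOAD_FAST a → push -11. Stack: [-11]
LOAD_CONST → push 11. Stack: [-11, 11]
COMPARE_OP bool(<=) → -11 vs 11 = True. Stack: [True]
POP_JUMP_IF_FALSE → pop True; no jump. Stack: []
LOAD_FAST_LOAD_FAST a,a → push -11,-11. Stack: [-11, -11]
BINARY_OP * → -11 * -11 = 121. Stack: [121]
LOAD_CONST → push 3. Stack: [121, 3]
BINARY_OP >> → 121 >> 3 = 15. Stack: [15]
STORE_FAST w → w=15. Stack: []
LOAD_FAST_LOAD_FAST a,w → push -11,15. Stack: [-11, 15]
BINARY_OP * → -11 * 15 = -165. Stack: [-165]
STORE_FAST k → k=-165. Stack: []
LOAD_FAST k → push -165. Stack: [-165]
RETURN_VALUE → return -165.

-165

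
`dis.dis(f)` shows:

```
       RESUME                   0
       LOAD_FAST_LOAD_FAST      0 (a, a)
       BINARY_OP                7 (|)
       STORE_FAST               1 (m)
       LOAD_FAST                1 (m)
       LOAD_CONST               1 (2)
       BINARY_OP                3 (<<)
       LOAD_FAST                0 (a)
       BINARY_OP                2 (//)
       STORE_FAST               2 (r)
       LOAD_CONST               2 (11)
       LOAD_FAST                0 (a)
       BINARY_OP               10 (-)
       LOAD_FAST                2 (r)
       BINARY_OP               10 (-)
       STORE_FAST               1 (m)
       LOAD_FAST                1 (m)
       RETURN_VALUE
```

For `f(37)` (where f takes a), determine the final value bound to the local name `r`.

LOAD_FAST_LOAD_FAST a,a → push 37,37. Stack: [37, 37]
BINARY_OP | → 37 | 37 = 37. Stack: [37]
STORE_FAST m → m=37. Stack: []
LOAD_FAST m → push 37. Stack: [37]
LOAD_CONST → push 2. Stack: [37, 2]
BINARY_OP << → 37 << 2 = 148. Stack: [148]
LOAD_FAST a → push 37. Stack: [148, 37]
BINARY_OP // → 148 // 37 = 4. Stack: [4]
STORE_FAST r → r=4. Stack: []
LOAD_CONST → push 11. Stack: [11]
LOAD_FAST a → push 37. Stack: [11, 37]
BINARY_OP - → 11 - 37 = -26. Stack: [-26]
LOAD_FAST r → push 4. Stack: [-26, 4]
BINARY_OP - → -26 - 4 = -30. Stack: [-30]
STORE_FAST m → m=-30. Stack: []
LOAD_FAST m → push -30. Stack: [-30]
RETURN_VALUE → return -30.

4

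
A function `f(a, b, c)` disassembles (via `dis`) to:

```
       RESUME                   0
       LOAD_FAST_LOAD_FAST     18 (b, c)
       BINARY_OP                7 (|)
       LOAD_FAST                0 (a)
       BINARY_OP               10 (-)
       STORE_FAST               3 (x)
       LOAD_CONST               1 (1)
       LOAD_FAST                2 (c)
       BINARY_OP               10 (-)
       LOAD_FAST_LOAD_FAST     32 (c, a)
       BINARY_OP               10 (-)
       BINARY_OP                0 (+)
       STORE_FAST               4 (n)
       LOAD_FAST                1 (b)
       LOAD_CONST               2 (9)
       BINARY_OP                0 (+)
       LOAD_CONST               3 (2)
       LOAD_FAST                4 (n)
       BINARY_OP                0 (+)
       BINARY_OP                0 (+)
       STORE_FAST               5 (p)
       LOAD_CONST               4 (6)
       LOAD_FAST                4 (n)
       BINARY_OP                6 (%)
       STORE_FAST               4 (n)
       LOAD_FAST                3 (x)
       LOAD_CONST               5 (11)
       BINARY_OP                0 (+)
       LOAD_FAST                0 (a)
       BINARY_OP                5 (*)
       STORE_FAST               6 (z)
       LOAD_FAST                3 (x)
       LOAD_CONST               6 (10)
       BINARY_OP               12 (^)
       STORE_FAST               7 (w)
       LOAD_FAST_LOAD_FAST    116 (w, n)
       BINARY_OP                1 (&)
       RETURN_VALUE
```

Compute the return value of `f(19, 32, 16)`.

LOAD_FAST_LOAD_FAST b,c → push 32,16. Stack: [32, 16]
BINARY_OP | → 32 | 16 = 48. Stack: [48]
LOAD_FAST a → push 19. Stack: [48, 19]
BINARY_OP - → 48 - 19 = 29. Stack: [29]
STORE_FAST x → x=29. Stack: []
LOAD_CONST → push 1. Stack: [1]
LOAD_FAST c → push 16. Stack: [1, 16]
BINARY_OP - → 1 - 16 = -15. Stack: [-15]
LOAD_FAST_LOAD_FAST c,a → push 16,19. Stack: [-15, 16, 19]
BINARY_OP - → 16 - 19 = -3. Stack: [-15, -3]
BINARY_OP + → -15 + -3 = -18. Stack: [-18]
STORE_FAST n → n=-18. Stack: []
LOAD_FAST b → push 32. Stack: [32]
LOAD_CONST → push 9. Stack: [32, 9]
BINARY_OP + → 32 + 9 = 41. Stack: [41]
LOAD_CONST → push 2. Stack: [41, 2]
LOAD_FAST n → push -18. Stack: [41, 2, -18]
BINARY_OP + → 2 + -18 = -16. Stack: [41, -16]
BINARY_OP + → 41 + -16 = 25. Stack: [25]
STORE_FAST p → p=25. Stack: []
LOAD_CONST → push 6. Stack: [6]
LOAD_FAST n → push -18. Stack: [6, -18]
BINARY_OP % → 6 % -18 = -12. Stack: [-12]
STORE_FAST n → n=-12. Stack: []
LOAD_FAST x → push 29. Stack: [29]
LOAD_CONST → push 11. Stack: [29, 11]
BINARY_OP + → 29 + 11 = 40. Stack: [40]
LOAD_FAST a → push 19. Stack: [40, 19]
BINARY_OP * → 40 * 19 = 760. Stack: [760]
STORE_FAST z → z=760. Stack: []
LOAD_FAST x → push 29. Stack: [29]
LOAD_CONST → push 10. Stack: [29, 10]
BINARY_OP ^ → 29 ^ 10 = 23. Stack: [23]
STORE_FAST w → w=23. Stack: []
LOAD_FAST_LOAD_FAST w,n → push 23,-12. Stack: [23, -12]
BINARY_OP & → 23 & -12 = 20. Stack: [20]
RETURN_VALUE → return 20.

20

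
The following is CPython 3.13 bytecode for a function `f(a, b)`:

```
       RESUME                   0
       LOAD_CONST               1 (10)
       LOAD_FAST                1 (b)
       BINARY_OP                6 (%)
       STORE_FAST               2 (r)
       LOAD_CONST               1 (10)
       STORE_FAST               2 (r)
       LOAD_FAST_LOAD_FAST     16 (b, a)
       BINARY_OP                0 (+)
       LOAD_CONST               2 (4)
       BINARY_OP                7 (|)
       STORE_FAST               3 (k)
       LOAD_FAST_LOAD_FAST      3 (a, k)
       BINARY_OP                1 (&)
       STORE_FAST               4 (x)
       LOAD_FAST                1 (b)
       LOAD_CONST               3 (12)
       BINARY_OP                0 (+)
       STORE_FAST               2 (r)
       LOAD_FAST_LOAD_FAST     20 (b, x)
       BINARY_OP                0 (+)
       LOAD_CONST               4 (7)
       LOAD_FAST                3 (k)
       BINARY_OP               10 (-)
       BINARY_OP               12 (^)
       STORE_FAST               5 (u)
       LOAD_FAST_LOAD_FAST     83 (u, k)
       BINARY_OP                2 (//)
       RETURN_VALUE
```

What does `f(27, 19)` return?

-2

LOAD_CONST → push 10. Stack: [10]
LOAD_FAST b → push 19. Stack: [10, 19]
BINARY_OP % → 10 % 19 = 10. Stack: [10]
STORE_FAST r → r=10. Stack: []
LOAD_CONST → push 10. Stack: [10]
STORE_FAST r → r=10. Stack: []
LOAD_FAST_LOAD_FAST b,a → push 19,27. Stack: [19, 27]
BINARY_OP + → 19 + 27 = 46. Stack: [46]
LOAD_CONST → push 4. Stack: [46, 4]
BINARY_OP | → 46 | 4 = 46. Stack: [46]
STORE_FAST k → k=46. Stack: []
LOAD_FAST_LOAD_FAST a,k → push 27,46. Stack: [27, 46]
BINARY_OP & → 27 & 46 = 10. Stack: [10]
STORE_FAST x → x=10. Stack: []
LOAD_FAST b → push 19. Stack: [19]
LOAD_CONST → push 12. Stack: [19, 12]
BINARY_OP + → 19 + 12 = 31. Stack: [31]
STORE_FAST r → r=31. Stack: []
LOAD_FAST_LOAD_FAST b,x → push 19,10. Stack: [19, 10]
BINARY_OP + → 19 + 10 = 29. Stack: [29]
LOAD_CONST → push 7. Stack: [29, 7]
LOAD_FAST k → push 46. Stack: [29, 7, 46]
BINARY_OP - → 7 - 46 = -39. Stack: [29, -39]
BINARY_OP ^ → 29 ^ -39 = -60. Stack: [-60]
STORE_FAST u → u=-60. Stack: []
LOAD_FAST_LOAD_FAST u,k → push -60,46. Stack: [-60, 46]
BINARY_OP // → -60 // 46 = -2. Stack: [-2]
RETURN_VALUE → return -2.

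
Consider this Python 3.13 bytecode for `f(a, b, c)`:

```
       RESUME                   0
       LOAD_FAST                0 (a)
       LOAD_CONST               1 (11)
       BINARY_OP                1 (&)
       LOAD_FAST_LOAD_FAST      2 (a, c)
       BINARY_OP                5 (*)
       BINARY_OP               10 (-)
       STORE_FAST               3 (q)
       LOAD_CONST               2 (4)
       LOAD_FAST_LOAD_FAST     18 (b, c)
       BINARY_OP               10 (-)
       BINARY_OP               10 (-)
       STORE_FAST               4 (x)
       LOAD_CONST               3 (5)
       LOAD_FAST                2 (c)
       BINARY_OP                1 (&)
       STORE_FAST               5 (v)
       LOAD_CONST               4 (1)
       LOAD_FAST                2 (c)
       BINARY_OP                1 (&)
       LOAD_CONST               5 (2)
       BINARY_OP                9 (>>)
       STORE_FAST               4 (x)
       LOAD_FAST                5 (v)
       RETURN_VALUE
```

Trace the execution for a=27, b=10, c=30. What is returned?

LOAD_FAST a → push 27. Stack: [27]
LOAD_CONST → push 11. Stack: [27, 11]
BINARY_OP & → 27 & 11 = 11. Stack: [11]
LOAD_FAST_LOAD_FAST a,c → push 27,30. Stack: [11, 27, 30]
BINARY_OP * → 27 * 30 = 810. Stack: [11, 810]
BINARY_OP - → 11 - 810 = -799. Stack: [-799]
STORE_FAST q → q=-799. Stack: []
LOAD_CONST → push 4. Stack: [4]
LOAD_FAST_LOAD_FAST b,c → push 10,30. Stack: [4, 10, 30]
BINARY_OP - → 10 - 30 = -20. Stack: [4, -20]
BINARY_OP - → 4 - -20 = 24. Stack: [24]
STORE_FAST x → x=24. Stack: []
LOAD_CONST → push 5. Stack: [5]
LOAD_FAST c → push 30. Stack: [5, 30]
BINARY_OP & → 5 & 30 = 4. Stack: [4]
STORE_FAST v → v=4. Stack: []
LOAD_CONST → push 1. Stack: [1]
LOAD_FAST c → push 30. Stack: [1, 30]
BINARY_OP & → 1 & 30 = 0. Stack: [0]
LOAD_CONST → push 2. Stack: [0, 2]
BINARY_OP >> → 0 >> 2 = 0. Stack: [0]
STORE_FAST x → x=0. Stack: []
LOAD_FAST v → push 4. Stack: [4]
RETURN_VALUE → return 4.

4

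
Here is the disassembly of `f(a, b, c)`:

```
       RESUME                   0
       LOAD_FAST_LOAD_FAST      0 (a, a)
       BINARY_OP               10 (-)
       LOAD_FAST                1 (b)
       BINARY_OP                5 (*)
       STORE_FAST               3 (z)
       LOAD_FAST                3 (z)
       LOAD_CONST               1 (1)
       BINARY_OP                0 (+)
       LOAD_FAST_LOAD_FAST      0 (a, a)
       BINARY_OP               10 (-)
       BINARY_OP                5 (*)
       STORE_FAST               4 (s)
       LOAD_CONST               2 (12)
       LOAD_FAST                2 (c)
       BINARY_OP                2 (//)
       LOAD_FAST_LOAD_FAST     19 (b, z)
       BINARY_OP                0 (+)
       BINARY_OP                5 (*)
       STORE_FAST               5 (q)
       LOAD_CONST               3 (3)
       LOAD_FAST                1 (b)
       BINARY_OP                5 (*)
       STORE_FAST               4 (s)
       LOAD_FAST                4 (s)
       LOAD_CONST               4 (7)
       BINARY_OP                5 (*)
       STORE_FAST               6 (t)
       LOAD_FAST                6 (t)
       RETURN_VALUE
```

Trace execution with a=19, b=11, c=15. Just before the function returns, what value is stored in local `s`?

LOAD_FAST_LOAD_FAST a,a → push 19,19. Stack: [19, 19]
BINARY_OP - → 19 - 19 = 0. Stack: [0]
LOAD_FAST b → push 11. Stack: [0, 11]
BINARY_OP * → 0 * 11 = 0. Stack: [0]
STORE_FAST z → z=0. Stack: []
LOAD_FAST z → push 0. Stack: [0]
LOAD_CONST → push 1. Stack: [0, 1]
BINARY_OP + → 0 + 1 = 1. Stack: [1]
LOAD_FAST_LOAD_FAST a,a → push 19,19. Stack: [1, 19, 19]
BINARY_OP - → 19 - 19 = 0. Stack: [1, 0]
BINARY_OP * → 1 * 0 = 0. Stack: [0]
STORE_FAST s → s=0. Stack: []
LOAD_CONST → push 12. Stack: [12]
LOAD_FAST c → push 15. Stack: [12, 15]
BINARY_OP // → 12 // 15 = 0. Stack: [0]
LOAD_FAST_LOAD_FAST b,z → push 11,0. Stack: [0, 11, 0]
BINARY_OP + → 11 + 0 = 11. Stack: [0, 11]
BINARY_OP * → 0 * 11 = 0. Stack: [0]
STORE_FAST q → q=0. Stack: []
LOAD_CONST → push 3. Stack: [3]
LOAD_FAST b → push 11. Stack: [3, 11]
BINARY_OP * → 3 * 11 = 33. Stack: [33]
STORE_FAST s → s=33. Stack: []
LOAD_FAST s → push 33. Stack: [33]
LOAD_CONST → push 7. Stack: [33, 7]
BINARY_OP * → 33 * 7 = 231. Stack: [231]
STORE_FAST t → t=231. Stack: []
LOAD_FAST t → push 231. Stack: [231]
RETURN_VALUE → return 231.

33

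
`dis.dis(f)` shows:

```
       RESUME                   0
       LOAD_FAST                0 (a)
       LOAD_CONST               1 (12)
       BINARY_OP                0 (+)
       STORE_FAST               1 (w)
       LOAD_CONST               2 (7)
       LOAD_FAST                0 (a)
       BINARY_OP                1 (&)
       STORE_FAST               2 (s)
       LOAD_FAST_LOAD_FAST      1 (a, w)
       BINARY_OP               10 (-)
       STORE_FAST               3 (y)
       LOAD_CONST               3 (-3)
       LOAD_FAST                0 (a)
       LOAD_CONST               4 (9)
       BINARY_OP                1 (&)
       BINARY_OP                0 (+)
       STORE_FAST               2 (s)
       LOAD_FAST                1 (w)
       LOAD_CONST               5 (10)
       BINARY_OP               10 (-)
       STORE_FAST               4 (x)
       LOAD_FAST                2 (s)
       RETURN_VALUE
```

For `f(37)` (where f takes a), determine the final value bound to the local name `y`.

-12

LOAD_FAST a → push 37. Stack: [37]
LOAD_CONST → push 12. Stack: [37, 12]
BINARY_OP + → 37 + 12 = 49. Stack: [49]
STORE_FAST w → w=49. Stack: []
LOAD_CONST → push 7. Stack: [7]
LOAD_FAST a → push 37. Stack: [7, 37]
BINARY_OP & → 7 & 37 = 5. Stack: [5]
STORE_FAST s → s=5. Stack: []
LOAD_FAST_LOAD_FAST a,w → push 37,49. Stack: [37, 49]
BINARY_OP - → 37 - 49 = -12. Stack: [-12]
STORE_FAST y → y=-12. Stack: []
LOAD_CONST → push -3. Stack: [-3]
LOAD_FAST a → push 37. Stack: [-3, 37]
LOAD_CONST → push 9. Stack: [-3, 37, 9]
BINARY_OP & → 37 & 9 = 1. Stack: [-3, 1]
BINARY_OP + → -3 + 1 = -2. Stack: [-2]
STORE_FAST s → s=-2. Stack: []
LOAD_FAST w → push 49. Stack: [49]
LOAD_CONST → push 10. Stack: [49, 10]
BINARY_OP - → 49 - 10 = 39. Stack: [39]
STORE_FAST x → x=39. Stack: []
LOAD_FAST s → push -2. Stack: [-2]
RETURN_VALUE → return -2.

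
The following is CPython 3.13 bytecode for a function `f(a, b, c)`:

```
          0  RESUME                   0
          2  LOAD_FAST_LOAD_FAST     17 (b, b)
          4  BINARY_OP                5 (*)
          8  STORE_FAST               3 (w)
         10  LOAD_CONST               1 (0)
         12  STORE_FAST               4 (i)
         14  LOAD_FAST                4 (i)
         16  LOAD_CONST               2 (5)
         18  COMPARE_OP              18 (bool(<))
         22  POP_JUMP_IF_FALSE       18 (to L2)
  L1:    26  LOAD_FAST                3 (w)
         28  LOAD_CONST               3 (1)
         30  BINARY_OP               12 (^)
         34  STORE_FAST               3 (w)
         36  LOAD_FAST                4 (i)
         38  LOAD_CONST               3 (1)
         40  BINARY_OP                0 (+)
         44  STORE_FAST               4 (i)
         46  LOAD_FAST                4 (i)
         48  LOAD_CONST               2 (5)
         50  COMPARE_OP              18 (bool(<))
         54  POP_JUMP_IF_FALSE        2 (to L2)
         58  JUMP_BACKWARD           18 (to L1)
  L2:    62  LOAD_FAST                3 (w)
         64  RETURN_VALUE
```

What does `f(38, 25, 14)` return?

624

LOAD_FAST_LOAD_FAST b,b → push 25,25
BINARY_OP * → 25 * 25 = 625
STORE_FAST w → w=625
LOAD_CONST → push 0
STORE_FAST i → i=0
LOAD_FAST i → push 0
LOAD_CONST → push 5
COMPARE_OP bool(<) → 0 vs 5 = True
POP_JUMP_IF_FALSE → pop True; no jump
LOAD_FAST w → push 625
LOAD_CONST → push 1
BINARY_OP ^ → 625 ^ 1 = 624
STORE_FAST w → w=624
LOAD_FAST i → push 0
LOAD_CONST → push 1
BINARY_OP + → 0 + 1 = 1
STORE_FAST i → i=1
LOAD_FAST i → push 1
LOAD_CONST → push 5
COMPARE_OP bool(<) → 1 vs 5 = True
POP_JUMP_IF_FALSE → pop True; no jump
LOAD_FAST w → push 624
LOAD_CONST → push 1
BINARY_OP ^ → 624 ^ 1 = 625
STORE_FAST w → w=625
LOAD_FAST i → push 1
LOAD_CONST → push 1
BINARY_OP + → 1 + 1 = 2
STORE_FAST i → i=2
LOAD_FAST i → push 2
LOAD_CONST → push 5
COMPARE_OP bool(<) → 2 vs 5 = True
POP_JUMP_IF_FALSE → pop True; no jump
LOAD_FAST w → push 625
LOAD_CONST → push 1
BINARY_OP ^ → 625 ^ 1 = 624
STORE_FAST w → w=624
LOAD_FAST i → push 2
LOAD_CONST → push 1
BINARY_OP + → 2 + 1 = 3
STORE_FAST i → i=3
LOAD_FAST i → push 3
LOAD_CONST → push 5
COMPARE_OP bool(<) → 3 vs 5 = True
POP_JUMP_IF_FALSE → pop True; no jump
LOAD_FAST w → push 624
LOAD_CONST → push 1
BINARY_OP ^ → 624 ^ 1 = 625
STORE_FAST w → w=625
LOAD_FAST i → push 3
LOAD_CONST → push 1
BINARY_OP + → 3 + 1 = 4
STORE_FAST i → i=4
LOAD_FAST i → push 4
LOAD_CONST → push 5
COMPARE_OP bool(<) → 4 vs 5 = True
POP_JUMP_IF_FALSE → pop True; no jump
LOAD_FAST w → push 625
LOAD_CONST → push 1
BINARY_OP ^ → 625 ^ 1 = 624
STORE_FAST w → w=624
LOAD_FAST i → push 4
LOAD_CONST → push 1
BINARY_OP + → 4 + 1 = 5
STORE_FAST i → i=5
LOAD_FAST i → push 5
LOAD_CONST → push 5
COMPARE_OP bool(<) → 5 vs 5 = False
POP_JUMP_IF_FALSE → pop False; jump
LOAD_FAST w → push 624
RETURN_VALUE → return 624.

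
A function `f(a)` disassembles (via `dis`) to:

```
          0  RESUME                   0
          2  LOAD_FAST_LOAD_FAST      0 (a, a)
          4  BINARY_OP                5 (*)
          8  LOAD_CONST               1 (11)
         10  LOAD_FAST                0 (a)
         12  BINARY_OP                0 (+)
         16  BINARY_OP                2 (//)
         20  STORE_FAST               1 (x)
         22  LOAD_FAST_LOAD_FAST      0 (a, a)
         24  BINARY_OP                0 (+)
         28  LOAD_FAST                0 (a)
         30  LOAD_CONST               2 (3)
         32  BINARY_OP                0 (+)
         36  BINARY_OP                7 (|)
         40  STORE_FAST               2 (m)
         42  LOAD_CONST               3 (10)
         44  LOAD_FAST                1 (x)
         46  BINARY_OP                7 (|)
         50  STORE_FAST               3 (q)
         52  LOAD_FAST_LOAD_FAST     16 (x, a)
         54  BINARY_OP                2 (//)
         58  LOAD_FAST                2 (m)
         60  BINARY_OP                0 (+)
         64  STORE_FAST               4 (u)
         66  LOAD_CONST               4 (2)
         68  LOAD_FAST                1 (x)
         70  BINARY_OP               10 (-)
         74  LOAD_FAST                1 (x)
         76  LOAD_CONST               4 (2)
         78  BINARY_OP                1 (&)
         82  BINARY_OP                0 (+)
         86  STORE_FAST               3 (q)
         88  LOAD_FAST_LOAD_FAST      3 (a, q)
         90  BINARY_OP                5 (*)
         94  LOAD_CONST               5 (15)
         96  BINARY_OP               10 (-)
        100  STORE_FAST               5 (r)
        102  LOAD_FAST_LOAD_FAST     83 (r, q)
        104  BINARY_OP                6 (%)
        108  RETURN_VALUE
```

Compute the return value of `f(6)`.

LOAD_FAST_LOAD_FAST a,a → push 6,6. Stack: [6, 6]
BINARY_OP * → 6 * 6 = 36. Stack: [36]
LOAD_CONST → push 11. Stack: [36, 11]
LOAD_FAST a → push 6. Stack: [36, 11, 6]
BINARY_OP + → 11 + 6 = 17. Stack: [36, 17]
BINARY_OP // → 36 // 17 = 2. Stack: [2]
STORE_FAST x → x=2. Stack: []
LOAD_FAST_LOAD_FAST a,a → push 6,6. Stack: [6, 6]
BINARY_OP + → 6 + 6 = 12. Stack: [12]
LOAD_FAST a → push 6. Stack: [12, 6]
LOAD_CONST → push 3. Stack: [12, 6, 3]
BINARY_OP + → 6 + 3 = 9. Stack: [12, 9]
BINARY_OP | → 12 | 9 = 13. Stack: [13]
STORE_FAST m → m=13. Stack: []
LOAD_CONST → push 10. Stack: [10]
LOAD_FAST x → push 2. Stack: [10, 2]
BINARY_OP | → 10 | 2 = 10. Stack: [10]
STORE_FAST q → q=10. Stack: []
LOAD_FAST_LOAD_FAST x,a → push 2,6. Stack: [2, 6]
BINARY_OP // → 2 // 6 = 0. Stack: [0]
LOAD_FAST m → push 13. Stack: [0, 13]
BINARY_OP + → 0 + 13 = 13. Stack: [13]
STORE_FAST u → u=13. Stack: []
LOAD_CONST → push 2. Stack: [2]
LOAD_FAST x → push 2. Stack: [2, 2]
BINARY_OP - → 2 - 2 = 0. Stack: [0]
LOAD_FAST x → push 2. Stack: [0, 2]
LOAD_CONST → push 2. Stack: [0, 2, 2]
BINARY_OP & → 2 & 2 = 2. Stack: [0, 2]
BINARY_OP + → 0 + 2 = 2. Stack: [2]
STORE_FAST q → q=2. Stack: []
LOAD_FAST_LOAD_FAST a,q → push 6,2. Stack: [6, 2]
BINARY_OP * → 6 * 2 = 12. Stack: [12]
LOAD_CONST → push 15. Stack: [12, 15]
BINARY_OP - → 12 - 15 = -3. Stack: [-3]
STORE_FAST r → r=-3. Stack: []
LOAD_FAST_LOAD_FAST r,q → push -3,2. Stack: [-3, 2]
BINARY_OP % → -3 % 2 = 1. Stack: [1]
RETURN_VALUE → return 1.

1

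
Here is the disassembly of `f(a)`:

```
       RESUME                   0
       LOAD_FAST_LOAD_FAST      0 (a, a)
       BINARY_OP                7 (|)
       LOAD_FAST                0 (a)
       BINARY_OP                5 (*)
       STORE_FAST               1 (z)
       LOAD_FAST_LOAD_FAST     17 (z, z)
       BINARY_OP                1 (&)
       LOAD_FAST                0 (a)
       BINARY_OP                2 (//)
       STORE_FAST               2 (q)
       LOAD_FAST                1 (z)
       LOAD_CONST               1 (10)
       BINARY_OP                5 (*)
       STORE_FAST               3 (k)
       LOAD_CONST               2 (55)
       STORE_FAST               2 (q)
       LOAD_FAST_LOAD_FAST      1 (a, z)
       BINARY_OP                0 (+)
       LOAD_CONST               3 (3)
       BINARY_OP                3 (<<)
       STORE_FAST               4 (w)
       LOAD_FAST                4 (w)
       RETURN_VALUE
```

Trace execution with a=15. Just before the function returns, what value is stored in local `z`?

225

LOAD_FAST_LOAD_FAST a,a → push 15,15. Stack: [15, 15]
BINARY_OP | → 15 | 15 = 15. Stack: [15]
LOAD_FAST a → push 15. Stack: [15, 15]
BINARY_OP * → 15 * 15 = 225. Stack: [225]
STORE_FAST z → z=225. Stack: []
LOAD_FAST_LOAD_FAST z,z → push 225,225. Stack: [225, 225]
BINARY_OP & → 225 & 225 = 225. Stack: [225]
LOAD_FAST a → push 15. Stack: [225, 15]
BINARY_OP // → 225 // 15 = 15. Stack: [15]
STORE_FAST q → q=15. Stack: []
LOAD_FAST z → push 225. Stack: [225]
LOAD_CONST → push 10. Stack: [225, 10]
BINARY_OP * → 225 * 10 = 2250. Stack: [2250]
STORE_FAST k → k=2250. Stack: []
LOAD_CONST → push 55. Stack: [55]
STORE_FAST q → q=55. Stack: []
LOAD_FAST_LOAD_FAST a,z → push 15,225. Stack: [15, 225]
BINARY_OP + → 15 + 225 = 240. Stack: [240]
LOAD_CONST → push 3. Stack: [240, 3]
BINARY_OP << → 240 << 3 = 1920. Stack: [1920]
STORE_FAST w → w=1920. Stack: []
LOAD_FAST w → push 1920. Stack: [1920]
RETURN_VALUE → return 1920.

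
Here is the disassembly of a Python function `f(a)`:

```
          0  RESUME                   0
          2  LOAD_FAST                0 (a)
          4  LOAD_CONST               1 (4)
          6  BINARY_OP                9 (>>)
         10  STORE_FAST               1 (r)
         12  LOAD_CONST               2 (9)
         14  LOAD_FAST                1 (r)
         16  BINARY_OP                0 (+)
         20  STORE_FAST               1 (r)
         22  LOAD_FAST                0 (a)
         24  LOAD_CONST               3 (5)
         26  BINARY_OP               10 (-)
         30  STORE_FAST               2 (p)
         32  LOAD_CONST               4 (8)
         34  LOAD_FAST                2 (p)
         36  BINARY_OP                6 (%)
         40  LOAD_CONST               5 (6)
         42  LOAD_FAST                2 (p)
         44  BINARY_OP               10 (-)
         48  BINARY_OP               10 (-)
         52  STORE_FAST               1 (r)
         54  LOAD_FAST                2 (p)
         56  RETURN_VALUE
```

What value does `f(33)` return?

28

LOAD_FAST a → push 33. Stack: [33]
LOAD_CONST → push 4. Stack: [33, 4]
BINARY_OP >> → 33 >> 4 = 2. Stack: [2]
STORE_FAST r → r=2. Stack: []
LOAD_CONST → push 9. Stack: [9]
LOAD_FAST r → push 2. Stack: [9, 2]
BINARY_OP + → 9 + 2 = 11. Stack: [11]
STORE_FAST r → r=11. Stack: []
LOAD_FAST a → push 33. Stack: [33]
LOAD_CONST → push 5. Stack: [33, 5]
BINARY_OP - → 33 - 5 = 28. Stack: [28]
STORE_FAST p → p=28. Stack: []
LOAD_CONST → push 8. Stack: [8]
LOAD_FAST p → push 28. Stack: [8, 28]
BINARY_OP % → 8 % 28 = 8. Stack: [8]
LOAD_CONST → push 6. Stack: [8, 6]
LOAD_FAST p → push 28. Stack: [8, 6, 28]
BINARY_OP - → 6 - 28 = -22. Stack: [8, -22]
BINARY_OP - → 8 - -22 = 30. Stack: [30]
STORE_FAST r → r=30. Stack: []
LOAD_FAST p → push 28. Stack: [28]
RETURN_VALUE → return 28.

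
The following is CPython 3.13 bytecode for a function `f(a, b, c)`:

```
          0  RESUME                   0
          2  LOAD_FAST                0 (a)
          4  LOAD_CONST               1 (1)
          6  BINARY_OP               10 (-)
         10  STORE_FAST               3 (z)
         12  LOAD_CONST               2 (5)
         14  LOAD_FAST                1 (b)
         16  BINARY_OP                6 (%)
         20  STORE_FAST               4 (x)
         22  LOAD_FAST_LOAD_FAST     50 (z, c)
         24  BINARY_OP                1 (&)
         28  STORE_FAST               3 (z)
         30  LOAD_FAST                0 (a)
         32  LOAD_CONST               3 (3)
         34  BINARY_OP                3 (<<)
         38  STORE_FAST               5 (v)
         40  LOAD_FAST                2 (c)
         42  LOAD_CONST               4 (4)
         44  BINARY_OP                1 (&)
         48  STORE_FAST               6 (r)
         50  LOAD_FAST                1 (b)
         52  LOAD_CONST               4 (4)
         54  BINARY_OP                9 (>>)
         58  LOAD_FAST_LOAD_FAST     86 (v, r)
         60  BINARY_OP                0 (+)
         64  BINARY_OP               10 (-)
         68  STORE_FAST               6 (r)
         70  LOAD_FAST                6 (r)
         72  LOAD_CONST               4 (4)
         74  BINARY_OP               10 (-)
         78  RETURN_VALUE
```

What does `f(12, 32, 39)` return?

-102

LOAD_FAST a → push 12. Stack: [12]
LOAD_CONST → push 1. Stack: [12, 1]
BINARY_OP - → 12 - 1 = 11. Stack: [11]
STORE_FAST z → z=11. Stack: []
LOAD_CONST → push 5. Stack: [5]
LOAD_FAST b → push 32. Stack: [5, 32]
BINARY_OP % → 5 % 32 = 5. Stack: [5]
STORE_FAST x → x=5. Stack: []
LOAD_FAST_LOAD_FAST z,c → push 11,39. Stack: [11, 39]
BINARY_OP & → 11 & 39 = 3. Stack: [3]
STORE_FAST z → z=3. Stack: []
LOAD_FAST a → push 12. Stack: [12]
LOAD_CONST → push 3. Stack: [12, 3]
BINARY_OP << → 12 << 3 = 96. Stack: [96]
STORE_FAST v → v=96. Stack: []
LOAD_FAST c → push 39. Stack: [39]
LOAD_CONST → push 4. Stack: [39, 4]
BINARY_OP & → 39 & 4 = 4. Stack: [4]
STORE_FAST r → r=4. Stack: []
LOAD_FAST b → push 32. Stack: [32]
LOAD_CONST → push 4. Stack: [32, 4]
BINARY_OP >> → 32 >> 4 = 2. Stack: [2]
LOAD_FAST_LOAD_FAST v,r → push 96,4. Stack: [2, 96, 4]
BINARY_OP + → 96 + 4 = 100. Stack: [2, 100]
BINARY_OP - → 2 - 100 = -98. Stack: [-98]
STORE_FAST r → r=-98. Stack: []
LOAD_FAST r → push -98. Stack: [-98]
LOAD_CONST → push 4. Stack: [-98, 4]
BINARY_OP - → -98 - 4 = -102. Stack: [-102]
RETURN_VALUE → return -102.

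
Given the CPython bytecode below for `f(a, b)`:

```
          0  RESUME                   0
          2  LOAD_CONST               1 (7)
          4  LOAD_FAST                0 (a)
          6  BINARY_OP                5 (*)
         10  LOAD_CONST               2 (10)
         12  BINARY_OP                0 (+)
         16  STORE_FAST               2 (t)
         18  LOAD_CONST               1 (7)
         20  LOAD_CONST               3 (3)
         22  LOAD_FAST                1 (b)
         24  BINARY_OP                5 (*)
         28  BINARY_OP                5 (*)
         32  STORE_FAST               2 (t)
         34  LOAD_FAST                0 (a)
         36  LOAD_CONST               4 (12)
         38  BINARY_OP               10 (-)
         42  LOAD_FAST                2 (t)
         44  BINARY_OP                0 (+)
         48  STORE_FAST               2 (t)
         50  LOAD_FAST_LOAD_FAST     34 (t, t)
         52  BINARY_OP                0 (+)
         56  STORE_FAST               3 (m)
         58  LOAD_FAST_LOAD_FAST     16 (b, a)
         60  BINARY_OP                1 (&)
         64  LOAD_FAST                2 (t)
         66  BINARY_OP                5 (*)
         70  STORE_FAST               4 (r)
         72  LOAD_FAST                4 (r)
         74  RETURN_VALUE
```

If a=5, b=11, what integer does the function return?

224

LOAD_CONST → push 7. Stack: [7]
LOAD_FAST a → push 5. Stack: [7, 5]
BINARY_OP * → 7 * 5 = 35. Stack: [35]
LOAD_CONST → push 10. Stack: [35, 10]
BINARY_OP + → 35 + 10 = 45. Stack: [45]
STORE_FAST t → t=45. Stack: []
LOAD_CONST → push 7. Stack: [7]
LOAD_CONST → push 3. Stack: [7, 3]
LOAD_FAST b → push 11. Stack: [7, 3, 11]
BINARY_OP * → 3 * 11 = 33. Stack: [7, 33]
BINARY_OP * → 7 * 33 = 231. Stack: [231]
STORE_FAST t → t=231. Stack: []
LOAD_FAST a → push 5. Stack: [5]
LOAD_CONST → push 12. Stack: [5, 12]
BINARY_OP - → 5 - 12 = -7. Stack: [-7]
LOAD_FAST t → push 231. Stack: [-7, 231]
BINARY_OP + → -7 + 231 = 224. Stack: [224]
STORE_FAST t → t=224. Stack: []
LOAD_FAST_LOAD_FAST t,t → push 224,224. Stack: [224, 224]
BINARY_OP + → 224 + 224 = 448. Stack: [448]
STORE_FAST m → m=448. Stack: []
LOAD_FAST_LOAD_FAST b,a → push 11,5. Stack: [11, 5]
BINARY_OP & → 11 & 5 = 1. Stack: [1]
LOAD_FAST t → push 224. Stack: [1, 224]
BINARY_OP * → 1 * 224 = 224. Stack: [224]
STORE_FAST r → r=224. Stack: []
LOAD_FAST r → push 224. Stack: [224]
RETURN_VALUE → return 224.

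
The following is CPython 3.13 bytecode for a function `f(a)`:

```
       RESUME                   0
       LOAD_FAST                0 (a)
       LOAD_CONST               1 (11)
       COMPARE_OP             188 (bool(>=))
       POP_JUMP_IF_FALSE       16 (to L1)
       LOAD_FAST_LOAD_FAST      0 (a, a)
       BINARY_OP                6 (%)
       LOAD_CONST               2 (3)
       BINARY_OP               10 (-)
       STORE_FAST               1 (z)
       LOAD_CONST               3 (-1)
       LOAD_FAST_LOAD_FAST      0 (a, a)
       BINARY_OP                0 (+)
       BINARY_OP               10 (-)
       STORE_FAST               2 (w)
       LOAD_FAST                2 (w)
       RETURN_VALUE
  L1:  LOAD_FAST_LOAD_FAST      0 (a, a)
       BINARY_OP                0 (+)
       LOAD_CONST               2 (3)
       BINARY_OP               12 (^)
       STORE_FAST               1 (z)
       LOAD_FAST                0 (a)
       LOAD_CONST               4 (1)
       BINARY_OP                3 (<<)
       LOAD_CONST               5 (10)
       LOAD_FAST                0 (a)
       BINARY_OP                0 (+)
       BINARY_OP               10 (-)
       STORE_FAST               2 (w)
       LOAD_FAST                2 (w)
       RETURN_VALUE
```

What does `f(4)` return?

-6

LOAD_FAST a → push 4. Stack: [4]
LOAD_CONST → push 11. Stack: [4, 11]
COMPARE_OP bool(>=) → 4 vs 11 = False. Stack: [False]
POP_JUMP_IF_FALSE → pop False; jump. Stack: []
LOAD_FAST_LOAD_FAST a,a → push 4,4. Stack: [4, 4]
BINARY_OP + → 4 + 4 = 8. Stack: [8]
LOAD_CONST → push 3. Stack: [8, 3]
BINARY_OP ^ → 8 ^ 3 = 11. Stack: [11]
STORE_FAST z → z=11. Stack: []
LOAD_FAST a → push 4. Stack: [4]
LOAD_CONST → push 1. Stack: [4, 1]
BINARY_OP << → 4 << 1 = 8. Stack: [8]
LOAD_CONST → push 10. Stack: [8, 10]
LOAD_FAST a → push 4. Stack: [8, 10, 4]
BINARY_OP + → 10 + 4 = 14. Stack: [8, 14]
BINARY_OP - → 8 - 14 = -6. Stack: [-6]
STORE_FAST w → w=-6. Stack: []
LOAD_FAST w → push -6. Stack: [-6]
RETURN_VALUE → return -6.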